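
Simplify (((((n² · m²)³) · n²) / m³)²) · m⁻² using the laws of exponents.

(((((n² · m²)³) · n²) / m³)²) · m⁻²
= (((((n² · m²)³) · n²)²) / ((m³)²)) · m⁻²    [power of a quotient]
= (((((n² · m²)³)²) · ((n²)²)) / ((m³)²)) · m⁻²    [power of a product]
= ((((n² · m²)⁶) · ((n²)²)) / ((m³)²)) · m⁻²    [power of a power]
= (((((n²)⁶) · ((m²)⁶)) · ((n²)²)) / ((m³)²)) · m⁻²    [power of a product]
= (((n¹² · ((m²)⁶)) · ((n²)²)) / ((m³)²)) · m⁻²    [power of a power]
= (((n¹² · m¹²) · ((n²)²)) / ((m³)²)) · m⁻²    [power of a power]
= (((n¹² · m¹²) · n⁴) / ((m³)²)) · m⁻²    [power of a power]
= (((n¹² · m¹²) · n⁴) / m⁶) · m⁻²    [power of a power]
= m⁴n¹⁶    [quotient of powers; product of powers]

m⁴n¹⁶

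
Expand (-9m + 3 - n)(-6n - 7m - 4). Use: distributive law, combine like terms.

(-9m + 3 - n)(-6n - 7m - 4)
= 54mn + 63m^2 + 36m - 18n - 21m - 12 + 6n^2 + 7mn + 4n    [distributive law]
= 61mn + 63m^2 + 15m - 14n - 12 + 6n^2    [combine like terms]

61mn + 63m^2 + 15m - 14n - 12 + 6n^2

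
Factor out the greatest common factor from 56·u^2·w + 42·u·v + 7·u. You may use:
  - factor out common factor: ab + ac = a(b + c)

56·u^2·w + 42·u·v + 7·u
= 7(8·u^2·w + 6·u·v + u)    [factor out 7]
= 7·u(8·u·w + 6·v + 1)    [factor out u]

7·u(8·u·w + 6·v + 1)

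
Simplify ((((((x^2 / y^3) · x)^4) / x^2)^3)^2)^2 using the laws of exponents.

((((((x^2 / y^3) · x)^4) / x^2)^3)^2)^2
= (((((x^2 / y^3) · x)^4) / x^2)^3)^4    [power of a power]
= ((((x^2 / y^3) · x)^4) / x^2)^12    [power of a power]
= ((((x^2 / y^3) · x)^4)^12) / ((x^2)^12)    [power of a quotient]
= (((x^2 / y^3) · x)^48) / ((x^2)^12)    [power of a power]
= (((x^2 / y^3)^48) · (x^48)) / ((x^2)^12)    [power of a product]
= ((((x^2)^48) / ((y^3)^48)) · (x^48)) / ((x^2)^12)    [power of a quotient]
= ((x^96 / ((y^3)^48)) · (x^48)) / ((x^2)^12)    [power of a power]
= ((x^96 / y^144) · (x^48)) / ((x^2)^12)    [power of a power]
= ((x^96 / y^144) · x^48) / x^24    [power of a power]
= x^120·y^(-144)    [quotient of powers; product of powers]

x^120·y^(-144)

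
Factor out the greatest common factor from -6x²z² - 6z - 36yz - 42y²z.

-6x²z² - 6z - 36yz - 42y²z
= 6(-x²z² - z - 6yz - 7y²z)    [factor out 6]
= 6z(-x²z - 1 - 6y - 7y²)    [factor out z]

6z(-x²z - 1 - 6y - 7y²)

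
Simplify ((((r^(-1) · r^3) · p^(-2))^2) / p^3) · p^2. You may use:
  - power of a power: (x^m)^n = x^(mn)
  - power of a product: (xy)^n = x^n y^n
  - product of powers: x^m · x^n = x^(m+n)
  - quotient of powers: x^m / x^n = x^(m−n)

p^(-5)r^4

((((r^(-1) · r^3) · p^(-2))^2) / p^3) · p^2
= ((((r^(-1) · r^3)^2) · ((p^(-2))^2)) / p^3) · p^2    [power of a product]
= (((((r^(-1))^2) · ((r^3)^2)) · ((p^(-2))^2)) / p^3) · p^2    [power of a product]
= (((r^(-2) · ((r^3)^2)) · ((p^(-2))^2)) / p^3) · p^2    [power of a power]
= (((r^(-2) · r^6) · ((p^(-2))^2)) / p^3) · p^2    [power of a power]
= ((r^4 · ((p^(-2))^2)) / p^3) · p^2    [product of powers]
= ((r^4 · p^(-4)) / p^3) · p^2    [power of a power]
= p^(-5)r^4    [quotient of powers; product of powers]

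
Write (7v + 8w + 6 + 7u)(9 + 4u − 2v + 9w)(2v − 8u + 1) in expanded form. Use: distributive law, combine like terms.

88v² − 220uv + 159v + 140uv² − 56u²v − 28v³ + 94v²w − 186uvw + 299vw − 913uw + 126w − 760u²w + 144vw² − 576uw² + 72w² − 345u + 54 − 668u² − 224u³

(7v + 8w + 6 + 7u)(9 + 4u − 2v + 9w)(2v − 8u + 1)
= (63v + 28uv − 14v² + 63vw + 72w + 32uw − 16vw + 72w² + 54 + 24u − 12v + 54w + 63u + 28u² − 14uv + 63uw)(2v − 8u + 1)    [distributive law]
= (51v + 14uv − 14v² + 47vw + 126w + 95uw + 72w² + 54 + 87u + 28u²)(2v − 8u + 1)    [combine like terms]
= 102v² − 408uv + 51v + 28uv² − 112u²v + 14uv − 28v³ + 112uv² − 14v² + 94v²w − 376uvw + 47vw + 252vw − 1008uw + 126w + 190uvw − 760u²w + 95uw + 144vw² − 576uw² + 72w² + 108v − 432u + 54 + 174uv − 696u² + 87u + 56u²v − 224u³ + 28u²    [distributive law]
= 88v² − 220uv + 159v + 140uv² − 56u²v − 28v³ + 94v²w − 186uvw + 299vw − 913uw + 126w − 760u²w + 144vw² − 576uw² + 72w² − 345u + 54 − 668u² − 224u³    [combine like terms]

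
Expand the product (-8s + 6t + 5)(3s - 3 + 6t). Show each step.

(-8s + 6t + 5)(3s - 3 + 6t)
= -24s² + 24s - 48st + 18st - 18t + 36t² + 15s - 15 + 30t    [distributive law]
= -24s² + 39s - 30st + 12t + 36t² - 15    [combine like terms]

-24s² + 39s - 30st + 12t + 36t² - 15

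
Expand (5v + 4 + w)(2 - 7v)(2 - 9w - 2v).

-52v + 144vw - 34v² + 329v²w + 70v³ + 16 - 68w - 18w² + 63vw²

(5v + 4 + w)(2 - 7v)(2 - 9w - 2v)
= (10v - 35v² + 8 - 28v + 2w - 7vw)(2 - 9w - 2v)    [distributive law]
= (-18v - 35v² + 8 + 2w - 7vw)(2 - 9w - 2v)    [combine like terms]
= -36v + 162vw + 36v² - 70v² + 315v²w + 70v³ + 16 - 72w - 16v + 4w - 18w² - 4vw - 14vw + 63vw² + 14v²w    [distributive law]
= -52v + 144vw - 34v² + 329v²w + 70v³ + 16 - 68w - 18w² + 63vw²    [combine like terms]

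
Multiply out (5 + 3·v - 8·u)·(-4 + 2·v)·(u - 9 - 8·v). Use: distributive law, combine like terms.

(5 + 3·v - 8·u)·(-4 + 2·v)·(u - 9 - 8·v)
= (-20 + 10·v - 12·v + 6·v^2 + 32·u - 16·u·v)·(u - 9 - 8·v)    [distributive law]
= (-20 - 2·v + 6·v^2 + 32·u - 16·u·v)·(u - 9 - 8·v)    [combine like terms]
= -20·u + 180 + 160·v - 2·u·v + 18·v + 16·v^2 + 6·u·v^2 - 54·v^2 - 48·v^3 + 32·u^2 - 288·u - 256·u·v - 16·u^2·v + 144·u·v + 128·u·v^2    [distributive law]
= -308·u + 180 + 178·v - 114·u·v - 38·v^2 + 134·u·v^2 - 48·v^3 + 32·u^2 - 16·u^2·v    [combine like terms]

-308·u + 180 + 178·v - 114·u·v - 38·v^2 + 134·u·v^2 - 48·v^3 + 32·u^2 - 16·u^2·v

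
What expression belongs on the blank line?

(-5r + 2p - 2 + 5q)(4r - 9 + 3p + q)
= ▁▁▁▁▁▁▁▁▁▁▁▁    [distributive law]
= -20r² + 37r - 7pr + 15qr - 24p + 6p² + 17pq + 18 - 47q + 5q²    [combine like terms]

Applying distributive law to the line above:

-20r² + 45r - 15pr - 5qr + 8pr - 18p + 6p² + 2pq - 8r + 18 - 6p - 2q + 20qr - 45q + 15pq + 5q²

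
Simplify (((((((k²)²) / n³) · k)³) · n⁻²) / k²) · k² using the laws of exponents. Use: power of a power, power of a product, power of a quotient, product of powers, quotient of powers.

(((((((k²)²) / n³) · k)³) · n⁻²) / k²) · k²
= (((((((k²)²) / n³)³) · (k³)) · n⁻²) / k²) · k²    [power of a product]
= (((((((k²)²)³) / ((n³)³)) · (k³)) · n⁻²) / k²) · k²    [power of a quotient]
= ((((((k²)⁶) / ((n³)³)) · (k³)) · n⁻²) / k²) · k²    [power of a power]
= ((((k¹² / ((n³)³)) · (k³)) · n⁻²) / k²) · k²    [power of a power]
= ((((k¹² / n⁹) · (k³)) · n⁻²) / k²) · k²    [power of a power]
= k¹⁵n⁻¹¹    [quotient of powers; product of powers]

k¹⁵n⁻¹¹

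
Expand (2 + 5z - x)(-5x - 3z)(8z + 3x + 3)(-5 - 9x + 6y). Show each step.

982xz + 1606x^2z - 984xyz + 345x^2 + 60x^3 - 90x^2y + 150x - 180xy + 465z^2 + 1942xz^2 - 558yz^2 + 90z - 108yz + 1989x^2z^2 - 1326xyz^2 + 234x^3z - 156x^2yz + 600z^3 + 1080xz^3 - 720yz^3 - 135x^4 + 90x^3y

(2 + 5z - x)(-5x - 3z)(8z + 3x + 3)(-5 - 9x + 6y)
= (-10x - 6z - 25xz - 15z^2 + 5x^2 + 3xz)(8z + 3x + 3)(-5 - 9x + 6y)    [distributive law]
= (-10x - 6z - 22xz - 15z^2 + 5x^2)(8z + 3x + 3)(-5 - 9x + 6y)    [combine like terms]
= (-80xz - 30x^2 - 30x - 48z^2 - 18xz - 18z - 176xz^2 - 66x^2z - 66xz - 120z^3 - 45xz^2 - 45z^2 + 40x^2z + 15x^3 + 15x^2)(-5 - 9x + 6y)    [distributive law]
= (-164xz - 15x^2 - 30x - 93z^2 - 18z - 221xz^2 - 26x^2z - 120z^3 + 15x^3)(-5 - 9x + 6y)    [combine like terms]
= 820xz + 1476x^2z - 984xyz + 75x^2 + 135x^3 - 90x^2y + 150x + 270x^2 - 180xy + 465z^2 + 837xz^2 - 558yz^2 + 90z + 162xz - 108yz + 1105xz^2 + 1989x^2z^2 - 1326xyz^2 + 130x^2z + 234x^3z - 156x^2yz + 600z^3 + 1080xz^3 - 720yz^3 - 75x^3 - 135x^4 + 90x^3y    [distributive law]
= 982xz + 1606x^2z - 984xyz + 345x^2 + 60x^3 - 90x^2y + 150x - 180xy + 465z^2 + 1942xz^2 - 558yz^2 + 90z - 108yz + 1989x^2z^2 - 1326xyz^2 + 234x^3z - 156x^2yz + 600z^3 + 1080xz^3 - 720yz^3 - 135x^4 + 90x^3y    [combine like terms]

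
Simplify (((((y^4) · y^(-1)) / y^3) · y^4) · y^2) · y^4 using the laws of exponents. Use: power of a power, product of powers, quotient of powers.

(((((y^4) · y^(-1)) / y^3) · y^4) · y^2) · y^4
= (((y^3 / y^3) · y^4) · y^2) · y^4    [product of powers]
= ((y^0 · y^4) · y^2) · y^4    [quotient of powers]
= (y^4 · y^2) · y^4    [product of powers]
= y^6 · y^4    [product of powers]
= y^10    [product of powers]

y^10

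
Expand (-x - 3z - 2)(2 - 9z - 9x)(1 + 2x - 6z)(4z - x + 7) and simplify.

(-x - 3z - 2)(2 - 9z - 9x)(1 + 2x - 6z)(4z - x + 7)
= (-2x + 9xz + 9x^2 - 6z + 27z^2 + 27xz - 4 + 18z + 18x)(1 + 2x - 6z)(4z - x + 7)    [distributive law]
= (16x + 36xz + 9x^2 + 12z + 27z^2 - 4)(1 + 2x - 6z)(4z - x + 7)    [combine like terms]
= (16x + 32x^2 - 96xz + 36xz + 72x^2z - 216xz^2 + 9x^2 + 18x^3 - 54x^2z + 12z + 24xz - 72z^2 + 27z^2 + 54xz^2 - 162z^3 - 4 - 8x + 24z)(4z - x + 7)    [distributive law]
= (8x + 41x^2 - 36xz + 18x^2z - 162xz^2 + 18x^3 + 36z - 45z^2 - 162z^3 - 4)(4z - x + 7)    [combine like terms]
= 32xz - 8x^2 + 56x + 164x^2z - 41x^3 + 287x^2 - 144xz^2 + 36x^2z - 252xz + 72x^2z^2 - 18x^3z + 126x^2z - 648xz^3 + 162x^2z^2 - 1134xz^2 + 72x^3z - 18x^4 + 126x^3 + 144z^2 - 36xz + 252z - 180z^3 + 45xz^2 - 315z^2 - 648z^4 + 162xz^3 - 1134z^3 - 16z + 4x - 28    [distributive law]
= -256xz + 279x^2 + 60x + 326x^2z + 85x^3 - 1233xz^2 + 234x^2z^2 + 54x^3z - 486xz^3 - 18x^4 - 171z^2 + 236z - 1314z^3 - 648z^4 - 28    [combine like terms]

-256xz + 279x^2 + 60x + 326x^2z + 85x^3 - 1233xz^2 + 234x^2z^2 + 54x^3z - 486xz^3 - 18x^4 - 171z^2 + 236z - 1314z^3 - 648z^4 - 28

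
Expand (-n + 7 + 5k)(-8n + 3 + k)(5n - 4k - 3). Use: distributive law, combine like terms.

40n^3 - 237kn^2 - 319n^2 + 469kn + 282n + 189k^2n - 150k - 63 - 103k^2 - 20k^3

(-n + 7 + 5k)(-8n + 3 + k)(5n - 4k - 3)
= (8n^2 - 3n - kn - 56n + 21 + 7k - 40kn + 15k + 5k^2)(5n - 4k - 3)    [distributive law]
= (8n^2 - 59n - 41kn + 21 + 22k + 5k^2)(5n - 4k - 3)    [combine like terms]
= 40n^3 - 32kn^2 - 24n^2 - 295n^2 + 236kn + 177n - 205kn^2 + 164k^2n + 123kn + 105n - 84k - 63 + 110kn - 88k^2 - 66k + 25k^2n - 20k^3 - 15k^2    [distributive law]
= 40n^3 - 237kn^2 - 319n^2 + 469kn + 282n + 189k^2n - 150k - 63 - 103k^2 - 20k^3    [combine like terms]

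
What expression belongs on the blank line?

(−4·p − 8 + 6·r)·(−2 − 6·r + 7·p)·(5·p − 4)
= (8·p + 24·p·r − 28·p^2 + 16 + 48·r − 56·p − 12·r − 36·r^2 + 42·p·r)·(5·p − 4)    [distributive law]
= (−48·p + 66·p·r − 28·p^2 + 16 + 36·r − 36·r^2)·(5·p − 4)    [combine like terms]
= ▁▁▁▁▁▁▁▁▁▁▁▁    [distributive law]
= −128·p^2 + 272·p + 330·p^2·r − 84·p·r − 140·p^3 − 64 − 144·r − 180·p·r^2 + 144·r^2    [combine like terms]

After distributive law, the bracketed line is:

−240·p^2 + 192·p + 330·p^2·r − 264·p·r − 140·p^3 + 112·p^2 + 80·p − 64 + 180·p·r − 144·r − 180·p·r^2 + 144·r^2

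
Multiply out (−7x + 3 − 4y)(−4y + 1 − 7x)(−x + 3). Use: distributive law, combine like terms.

−56x^2y + 184xy + 175x^2 − 87x − 49x^3 − 48y + 9 − 16xy^2 + 48y^2

(−7x + 3 − 4y)(−4y + 1 − 7x)(−x + 3)
= (28xy − 7x + 49x^2 − 12y + 3 − 21x + 16y^2 − 4y + 28xy)(−x + 3)    [distributive law]
= (56xy − 28x + 49x^2 − 16y + 3 + 16y^2)(−x + 3)    [combine like terms]
= −56x^2y + 168xy + 28x^2 − 84x − 49x^3 + 147x^2 + 16xy − 48y − 3x + 9 − 16xy^2 + 48y^2    [distributive law]
= −56x^2y + 184xy + 175x^2 − 87x − 49x^3 − 48y + 9 − 16xy^2 + 48y^2    [combine like terms]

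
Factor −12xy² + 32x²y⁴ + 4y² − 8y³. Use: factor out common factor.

4y²(−3x + 8x²y² + 1 − 2y)

−12xy² + 32x²y⁴ + 4y² − 8y³
= 4(−3xy² + 8x²y⁴ + y² − 2y³)    [factor out 4]
= 4y²(−3x + 8x²y² + 1 − 2y)    [factor out y²]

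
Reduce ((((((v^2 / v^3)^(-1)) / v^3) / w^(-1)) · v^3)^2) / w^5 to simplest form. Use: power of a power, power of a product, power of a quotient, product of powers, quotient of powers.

((((((v^2 / v^3)^(-1)) / v^3) / w^(-1)) · v^3)^2) / w^5
= ((((((v^2 / v^3)^(-1)) / v^3) / w^(-1))^2) · ((v^3)^2)) / w^5    [power of a product]
= ((((((v^2 / v^3)^(-1)) / v^3)^2) / ((w^(-1))^2)) · ((v^3)^2)) / w^5    [power of a quotient]
= ((((((v^2 / v^3)^(-1))^2) / ((v^3)^2)) / ((w^(-1))^2)) · ((v^3)^2)) / w^5    [power of a quotient]
= (((((v^2 / v^3)^(-2)) / ((v^3)^2)) / ((w^(-1))^2)) · ((v^3)^2)) / w^5    [power of a power]
= ((((((v^2)^(-2)) / ((v^3)^(-2))) / ((v^3)^2)) / ((w^(-1))^2)) · ((v^3)^2)) / w^5    [power of a quotient]
= ((((v^(-4) / ((v^3)^(-2))) / ((v^3)^2)) / ((w^(-1))^2)) · ((v^3)^2)) / w^5    [power of a power]
= ((((v^(-4) / v^(-6)) / ((v^3)^2)) / ((w^(-1))^2)) · ((v^3)^2)) / w^5    [power of a power]
= (((v^2 / ((v^3)^2)) / ((w^(-1))^2)) · ((v^3)^2)) / w^5    [quotient of powers]
= (((v^2 / v^6) / ((w^(-1))^2)) · ((v^3)^2)) / w^5    [power of a power]
= ((v^(-4) / ((w^(-1))^2)) · ((v^3)^2)) / w^5    [quotient of powers]
= ((v^(-4) / w^(-2)) · ((v^3)^2)) / w^5    [power of a power]
= ((v^(-4) / w^(-2)) · v^6) / w^5    [power of a power]
= v^2·w^(-3)    [quotient of powers; product of powers]

v^2·w^(-3)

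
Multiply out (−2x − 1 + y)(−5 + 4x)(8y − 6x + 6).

102xy − 84x² + 6x − 88x²y + 48x³ + 10y + 30 − 40y² + 32xy²

(−2x − 1 + y)(−5 + 4x)(8y − 6x + 6)
= (10x − 8x² + 5 − 4x − 5y + 4xy)(8y − 6x + 6)    [distributive law]
= (6x − 8x² + 5 − 5y + 4xy)(8y − 6x + 6)    [combine like terms]
= 48xy − 36x² + 36x − 64x²y + 48x³ − 48x² + 40y − 30x + 30 − 40y² + 30xy − 30y + 32xy² − 24x²y + 24xy    [distributive law]
= 102xy − 84x² + 6x − 88x²y + 48x³ + 10y + 30 − 40y² + 32xy²    [combine like terms]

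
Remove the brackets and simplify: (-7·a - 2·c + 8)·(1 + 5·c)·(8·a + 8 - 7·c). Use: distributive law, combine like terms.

(-7·a - 2·c + 8)·(1 + 5·c)·(8·a + 8 - 7·c)
= (-7·a - 35·a·c - 2·c - 10·c^2 + 8 + 40·c)·(8·a + 8 - 7·c)    [distributive law]
= (-7·a - 35·a·c + 38·c - 10·c^2 + 8)·(8·a + 8 - 7·c)    [combine like terms]
= -56·a^2 - 56·a + 49·a·c - 280·a^2·c - 280·a·c + 245·a·c^2 + 304·a·c + 304·c - 266·c^2 - 80·a·c^2 - 80·c^2 + 70·c^3 + 64·a + 64 - 56·c    [distributive law]
= -56·a^2 + 8·a + 73·a·c - 280·a^2·c + 165·a·c^2 + 248·c - 346·c^2 + 70·c^3 + 64    [combine like terms]

-56·a^2 + 8·a + 73·a·c - 280·a^2·c + 165·a·c^2 + 248·c - 346·c^2 + 70·c^3 + 64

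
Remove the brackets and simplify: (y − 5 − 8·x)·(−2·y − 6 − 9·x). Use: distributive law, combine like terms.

(y − 5 − 8·x)·(−2·y − 6 − 9·x)
= −2·y^2 − 6·y − 9·x·y + 10·y + 30 + 45·x + 16·x·y + 48·x + 72·x^2    [distributive law]
= −2·y^2 + 4·y + 7·x·y + 30 + 93·x + 72·x^2    [combine like terms]

−2·y^2 + 4·y + 7·x·y + 30 + 93·x + 72·x^2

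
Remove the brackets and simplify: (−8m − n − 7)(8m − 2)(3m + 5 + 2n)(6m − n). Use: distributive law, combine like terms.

(−8m − n − 7)(8m − 2)(3m + 5 + 2n)(6m − n)
= (−64m^2 + 16m − 8mn + 2n − 56m + 14)(3m + 5 + 2n)(6m − n)    [distributive law]
= (−64m^2 − 40m − 8mn + 2n + 14)(3m + 5 + 2n)(6m − n)    [combine like terms]
= (−192m^3 − 320m^2 − 128m^2n − 120m^2 − 200m − 80mn − 24m^2n − 40mn − 16mn^2 + 6mn + 10n + 4n^2 + 42m + 70 + 28n)(6m − n)    [distributive law]
= (−192m^3 − 440m^2 − 152m^2n − 158m − 114mn − 16mn^2 + 38n + 4n^2 + 70)(6m − n)    [combine like terms]
= −1152m^4 + 192m^3n − 2640m^3 + 440m^2n − 912m^3n + 152m^2n^2 − 948m^2 + 158mn − 684m^2n + 114mn^2 − 96m^2n^2 + 16mn^3 + 228mn − 38n^2 + 24mn^2 − 4n^3 + 420m − 70n    [distributive law]
= −1152m^4 − 720m^3n − 2640m^3 − 244m^2n + 56m^2n^2 − 948m^2 + 386mn + 138mn^2 + 16mn^3 − 38n^2 − 4n^3 + 420m − 70n    [combine like terms]

−1152m^4 − 720m^3n − 2640m^3 − 244m^2n + 56m^2n^2 − 948m^2 + 386mn + 138mn^2 + 16mn^3 − 38n^2 − 4n^3 + 420m − 70n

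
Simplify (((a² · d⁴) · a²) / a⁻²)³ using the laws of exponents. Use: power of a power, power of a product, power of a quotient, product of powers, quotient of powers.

(((a² · d⁴) · a²) / a⁻²)³
= (((a² · d⁴) · a²)³) / ((a⁻²)³)    [power of a quotient]
= (((a² · d⁴)³) · ((a²)³)) / ((a⁻²)³)    [power of a product]
= ((((a²)³) · ((d⁴)³)) · ((a²)³)) / ((a⁻²)³)    [power of a product]
= ((a⁶ · ((d⁴)³)) · ((a²)³)) / ((a⁻²)³)    [power of a power]
= ((a⁶ · d¹²) · ((a²)³)) / ((a⁻²)³)    [power of a power]
= ((a⁶ · d¹²) · a⁶) / ((a⁻²)³)    [power of a power]
= ((a⁶ · d¹²) · a⁶) / a⁻⁶    [power of a power]
= a¹⁸·d¹²    [quotient of powers; product of powers]

a¹⁸·d¹²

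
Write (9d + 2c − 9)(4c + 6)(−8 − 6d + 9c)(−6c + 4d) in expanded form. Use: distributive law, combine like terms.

(9d + 2c − 9)(4c + 6)(−8 − 6d + 9c)(−6c + 4d)
= (36cd + 54d + 8c^2 + 12c − 36c − 54)(−8 − 6d + 9c)(−6c + 4d)    [distributive law]
= (36cd + 54d + 8c^2 − 24c − 54)(−8 − 6d + 9c)(−6c + 4d)    [combine like terms]
= (−288cd − 216cd^2 + 324c^2d − 432d − 324d^2 + 486cd − 64c^2 − 48c^2d + 72c^3 + 192c + 144cd − 216c^2 + 432 + 324d − 486c)(−6c + 4d)    [distributive law]
= (342cd − 216cd^2 + 276c^2d − 108d − 324d^2 − 280c^2 + 72c^3 − 294c + 432)(−6c + 4d)    [combine like terms]
= −2052c^2d + 1368cd^2 + 1296c^2d^2 − 864cd^3 − 1656c^3d + 1104c^2d^2 + 648cd − 432d^2 + 1944cd^2 − 1296d^3 + 1680c^3 − 1120c^2d − 432c^4 + 288c^3d + 1764c^2 − 1176cd − 2592c + 1728d    [distributive law]
= −3172c^2d + 3312cd^2 + 2400c^2d^2 − 864cd^3 − 1368c^3d − 528cd − 432d^2 − 1296d^3 + 1680c^3 − 432c^4 + 1764c^2 − 2592c + 1728d    [combine like terms]

−3172c^2d + 3312cd^2 + 2400c^2d^2 − 864cd^3 − 1368c^3d − 528cd − 432d^2 − 1296d^3 + 1680c^3 − 432c^4 + 1764c^2 − 2592c + 1728d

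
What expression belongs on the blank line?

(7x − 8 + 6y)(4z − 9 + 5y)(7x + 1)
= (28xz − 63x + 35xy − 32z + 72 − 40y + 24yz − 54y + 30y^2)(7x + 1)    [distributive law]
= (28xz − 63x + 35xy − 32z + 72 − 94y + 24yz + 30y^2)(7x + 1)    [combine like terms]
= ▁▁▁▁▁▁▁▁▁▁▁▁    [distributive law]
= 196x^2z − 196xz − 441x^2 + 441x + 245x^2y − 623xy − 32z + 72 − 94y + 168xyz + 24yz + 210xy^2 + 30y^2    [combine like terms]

By distributive law:

196x^2z + 28xz − 441x^2 − 63x + 245x^2y + 35xy − 224xz − 32z + 504x + 72 − 658xy − 94y + 168xyz + 24yz + 210xy^2 + 30y^2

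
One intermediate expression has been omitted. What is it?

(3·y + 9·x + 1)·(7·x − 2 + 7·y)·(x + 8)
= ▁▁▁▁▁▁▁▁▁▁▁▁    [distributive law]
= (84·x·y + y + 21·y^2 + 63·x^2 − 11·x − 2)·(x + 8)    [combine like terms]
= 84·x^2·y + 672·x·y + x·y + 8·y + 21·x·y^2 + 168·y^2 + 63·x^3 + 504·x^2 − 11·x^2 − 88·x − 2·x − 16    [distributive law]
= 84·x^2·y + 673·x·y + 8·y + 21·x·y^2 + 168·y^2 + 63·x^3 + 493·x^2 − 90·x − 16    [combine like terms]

Applying distributive law to the line above:

(21·x·y − 6·y + 21·y^2 + 63·x^2 − 18·x + 63·x·y + 7·x − 2 + 7·y)·(x + 8)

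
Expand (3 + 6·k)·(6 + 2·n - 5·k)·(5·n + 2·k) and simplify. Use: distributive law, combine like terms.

90·n + 36·k + 30·n^2 + 117·k·n + 42·k^2 + 60·k·n^2 - 126·k^2·n - 60·k^3

(3 + 6·k)·(6 + 2·n - 5·k)·(5·n + 2·k)
= (18 + 6·n - 15·k + 36·k + 12·k·n - 30·k^2)·(5·n + 2·k)    [distributive law]
= (18 + 6·n + 21·k + 12·k·n - 30·k^2)·(5·n + 2·k)    [combine like terms]
= 90·n + 36·k + 30·n^2 + 12·k·n + 105·k·n + 42·k^2 + 60·k·n^2 + 24·k^2·n - 150·k^2·n - 60·k^3    [distributive law]
= 90·n + 36·k + 30·n^2 + 117·k·n + 42·k^2 + 60·k·n^2 - 126·k^2·n - 60·k^3    [combine like terms]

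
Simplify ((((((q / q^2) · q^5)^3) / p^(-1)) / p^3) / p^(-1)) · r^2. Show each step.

p^(-1)·q^12·r^2

((((((q / q^2) · q^5)^3) / p^(-1)) / p^3) / p^(-1)) · r^2
= ((((((q / q^2)^3) · ((q^5)^3)) / p^(-1)) / p^3) / p^(-1)) · r^2    [power of a product]
= ((((((q^3) / ((q^2)^3)) · ((q^5)^3)) / p^(-1)) / p^3) / p^(-1)) · r^2    [power of a quotient]
= (((((q^3 / q^6) · ((q^5)^3)) / p^(-1)) / p^3) / p^(-1)) · r^2    [power of a power]
= ((((q^(-3) · ((q^5)^3)) / p^(-1)) / p^3) / p^(-1)) · r^2    [quotient of powers]
= ((((q^(-3) · q^15) / p^(-1)) / p^3) / p^(-1)) · r^2    [power of a power]
= (((q^12 / p^(-1)) / p^3) / p^(-1)) · r^2    [product of powers]
= p^(-1)·q^12·r^2    [quotient of powers; product of powers]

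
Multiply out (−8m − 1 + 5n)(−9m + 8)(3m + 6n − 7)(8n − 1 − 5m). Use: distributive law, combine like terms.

243m^3n + 3129m^3 − 1080m^4 + 3726m^2n^2 − 6174m^2n − 1136m^2 − 90mn^2 + 4423mn − 641m − 2864n^2 + 776n − 56 − 2160mn^3 + 1920n^3

(−8m − 1 + 5n)(−9m + 8)(3m + 6n − 7)(8n − 1 − 5m)
= (72m^2 − 64m + 9m − 8 − 45mn + 40n)(3m + 6n − 7)(8n − 1 − 5m)    [distributive law]
= (72m^2 − 55m − 8 − 45mn + 40n)(3m + 6n − 7)(8n − 1 − 5m)    [combine like terms]
= (216m^3 + 432m^2n − 504m^2 − 165m^2 − 330mn + 385m − 24m − 48n + 56 − 135m^2n − 270mn^2 + 315mn + 120mn + 240n^2 − 280n)(8n − 1 − 5m)    [distributive law]
= (216m^3 + 297m^2n − 669m^2 + 105mn + 361m − 328n + 56 − 270mn^2 + 240n^2)(8n − 1 − 5m)    [combine like terms]
= 1728m^3n − 216m^3 − 1080m^4 + 2376m^2n^2 − 297m^2n − 1485m^3n − 5352m^2n + 669m^2 + 3345m^3 + 840mn^2 − 105mn − 525m^2n + 2888mn − 361m − 1805m^2 − 2624n^2 + 328n + 1640mn + 448n − 56 − 280m − 2160mn^3 + 270mn^2 + 1350m^2n^2 + 1920n^3 − 240n^2 − 1200mn^2    [distributive law]
= 243m^3n + 3129m^3 − 1080m^4 + 3726m^2n^2 − 6174m^2n − 1136m^2 − 90mn^2 + 4423mn − 641m − 2864n^2 + 776n − 56 − 2160mn^3 + 1920n^3    [combine like terms]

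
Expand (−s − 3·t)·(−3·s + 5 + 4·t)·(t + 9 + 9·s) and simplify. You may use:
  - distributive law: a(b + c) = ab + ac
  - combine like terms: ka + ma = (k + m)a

(−s − 3·t)·(−3·s + 5 + 4·t)·(t + 9 + 9·s)
= (3·s² − 5·s − 4·s·t + 9·s·t − 15·t − 12·t²)·(t + 9 + 9·s)    [distributive law]
= (3·s² − 5·s + 5·s·t − 15·t − 12·t²)·(t + 9 + 9·s)    [combine like terms]
= 3·s²·t + 27·s² + 27·s³ − 5·s·t − 45·s − 45·s² + 5·s·t² + 45·s·t + 45·s²·t − 15·t² − 135·t − 135·s·t − 12·t³ − 108·t² − 108·s·t²    [distributive law]
= 48·s²·t − 18·s² + 27·s³ − 95·s·t − 45·s − 103·s·t² − 123·t² − 135·t − 12·t³    [combine like terms]

48·s²·t − 18·s² + 27·s³ − 95·s·t − 45·s − 103·s·t² − 123·t² − 135·t − 12·t³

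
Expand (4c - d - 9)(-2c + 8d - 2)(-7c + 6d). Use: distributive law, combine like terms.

(4c - d - 9)(-2c + 8d - 2)(-7c + 6d)
= (-8c^2 + 32cd - 8c + 2cd - 8d^2 + 2d + 18c - 72d + 18)(-7c + 6d)    [distributive law]
= (-8c^2 + 34cd + 10c - 8d^2 - 70d + 18)(-7c + 6d)    [combine like terms]
= 56c^3 - 48c^2d - 238c^2d + 204cd^2 - 70c^2 + 60cd + 56cd^2 - 48d^3 + 490cd - 420d^2 - 126c + 108d    [distributive law]
= 56c^3 - 286c^2d + 260cd^2 - 70c^2 + 550cd - 48d^3 - 420d^2 - 126c + 108d    [combine like terms]

56c^3 - 286c^2d + 260cd^2 - 70c^2 + 550cd - 48d^3 - 420d^2 - 126c + 108d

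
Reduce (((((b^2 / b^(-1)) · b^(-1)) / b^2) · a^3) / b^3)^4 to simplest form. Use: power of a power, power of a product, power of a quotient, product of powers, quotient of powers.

a^12b^(-12)

(((((b^2 / b^(-1)) · b^(-1)) / b^2) · a^3) / b^3)^4
= (((((b^2 / b^(-1)) · b^(-1)) / b^2) · a^3)^4) / ((b^3)^4)    [power of a quotient]
= (((((b^2 / b^(-1)) · b^(-1)) / b^2)^4) · ((a^3)^4)) / ((b^3)^4)    [power of a product]
= (((((b^2 / b^(-1)) · b^(-1))^4) / ((b^2)^4)) · ((a^3)^4)) / ((b^3)^4)    [power of a quotient]
= (((((b^2 / b^(-1))^4) · ((b^(-1))^4)) / ((b^2)^4)) · ((a^3)^4)) / ((b^3)^4)    [power of a product]
= ((((((b^2)^4) / ((b^(-1))^4)) · ((b^(-1))^4)) / ((b^2)^4)) · ((a^3)^4)) / ((b^3)^4)    [power of a quotient]
= ((((b^8 / ((b^(-1))^4)) · ((b^(-1))^4)) / ((b^2)^4)) · ((a^3)^4)) / ((b^3)^4)    [power of a power]
= ((((b^8 / b^(-4)) · ((b^(-1))^4)) / ((b^2)^4)) · ((a^3)^4)) / ((b^3)^4)    [power of a power]
= (((b^12 · ((b^(-1))^4)) / ((b^2)^4)) · ((a^3)^4)) / ((b^3)^4)    [quotient of powers]
= (((b^12 · b^(-4)) / ((b^2)^4)) · ((a^3)^4)) / ((b^3)^4)    [power of a power]
= ((b^8 / ((b^2)^4)) · ((a^3)^4)) / ((b^3)^4)    [product of powers]
= ((b^8 / b^8) · ((a^3)^4)) / ((b^3)^4)    [power of a power]
= (b^0 · ((a^3)^4)) / ((b^3)^4)    [quotient of powers]
= (b^0 · a^12) / ((b^3)^4)    [power of a power]
= (b^0 · a^12) / b^12    [power of a power]
= a^12b^(-12)    [quotient of powers]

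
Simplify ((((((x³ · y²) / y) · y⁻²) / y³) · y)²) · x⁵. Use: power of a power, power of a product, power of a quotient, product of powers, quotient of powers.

x¹¹y⁻⁶

((((((x³ · y²) / y) · y⁻²) / y³) · y)²) · x⁵
= ((((((x³ · y²) / y) · y⁻²) / y³)²) · (y²)) · x⁵    [power of a product]
= ((((((x³ · y²) / y) · y⁻²)²) / ((y³)²)) · (y²)) · x⁵    [power of a quotient]
= ((((((x³ · y²) / y)²) · ((y⁻²)²)) / ((y³)²)) · (y²)) · x⁵    [power of a product]
= ((((((x³ · y²)²) / (y²)) · ((y⁻²)²)) / ((y³)²)) · (y²)) · x⁵    [power of a quotient]
= (((((((x³)²) · ((y²)²)) / (y²)) · ((y⁻²)²)) / ((y³)²)) · (y²)) · x⁵    [power of a product]
= (((((x⁶ · ((y²)²)) / (y²)) · ((y⁻²)²)) / ((y³)²)) · (y²)) · x⁵    [power of a power]
= (((((x⁶ · y⁴) / (y²)) · ((y⁻²)²)) / ((y³)²)) · (y²)) · x⁵    [power of a power]
= (((((x⁶ · y⁴) / y²) · y⁻⁴) / ((y³)²)) · (y²)) · x⁵    [power of a power]
= (((((x⁶ · y⁴) / y²) · y⁻⁴) / y⁶) · (y²)) · x⁵    [power of a power]
= x¹¹y⁻⁶    [quotient of powers; product of powers]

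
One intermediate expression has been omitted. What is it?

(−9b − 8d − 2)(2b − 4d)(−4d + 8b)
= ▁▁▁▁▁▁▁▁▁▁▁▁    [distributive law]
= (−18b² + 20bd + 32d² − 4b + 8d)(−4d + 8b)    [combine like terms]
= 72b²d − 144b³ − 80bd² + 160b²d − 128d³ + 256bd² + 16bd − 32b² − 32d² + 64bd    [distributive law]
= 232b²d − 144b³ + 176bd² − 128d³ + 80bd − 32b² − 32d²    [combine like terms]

Applying distributive law to the line above:

(−18b² + 36bd − 16bd + 32d² − 4b + 8d)(−4d + 8b)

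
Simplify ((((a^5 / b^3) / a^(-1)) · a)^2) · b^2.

a^14b^(-4)

((((a^5 / b^3) / a^(-1)) · a)^2) · b^2
= ((((a^5 / b^3) / a^(-1))^2) · (a^2)) · b^2    [power of a product]
= ((((a^5 / b^3)^2) / ((a^(-1))^2)) · (a^2)) · b^2    [power of a quotient]
= (((((a^5)^2) / ((b^3)^2)) / ((a^(-1))^2)) · (a^2)) · b^2    [power of a quotient]
= (((a^10 / ((b^3)^2)) / ((a^(-1))^2)) · (a^2)) · b^2    [power of a power]
= (((a^10 / b^6) / ((a^(-1))^2)) · (a^2)) · b^2    [power of a power]
= (((a^10 / b^6) / a^(-2)) · (a^2)) · b^2    [power of a power]
= a^14b^(-4)    [quotient of powers; product of powers]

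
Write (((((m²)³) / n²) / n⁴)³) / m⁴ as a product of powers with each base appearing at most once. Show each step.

(((((m²)³) / n²) / n⁴)³) / m⁴
= (((((m²)³) / n²)³) / ((n⁴)³)) / m⁴    [power of a quotient]
= (((((m²)³)³) / ((n²)³)) / ((n⁴)³)) / m⁴    [power of a quotient]
= ((((m²)⁹) / ((n²)³)) / ((n⁴)³)) / m⁴    [power of a power]
= ((m¹⁸ / ((n²)³)) / ((n⁴)³)) / m⁴    [power of a power]
= ((m¹⁸ / n⁶) / ((n⁴)³)) / m⁴    [power of a power]
= ((m¹⁸ / n⁶) / n¹²) / m⁴    [power of a power]
= m¹⁴n⁻¹⁸    [quotient of powers; product of powers]

m¹⁴n⁻¹⁸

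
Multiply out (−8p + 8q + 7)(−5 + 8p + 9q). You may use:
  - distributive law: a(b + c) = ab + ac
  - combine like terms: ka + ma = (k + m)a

(−8p + 8q + 7)(−5 + 8p + 9q)
= 40p − 64p² − 72pq − 40q + 64pq + 72q² − 35 + 56p + 63q    [distributive law]
= 96p − 64p² − 8pq + 23q + 72q² − 35    [combine like terms]

96p − 64p² − 8pq + 23q + 72q² − 35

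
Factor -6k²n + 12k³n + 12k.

-6k²n + 12k³n + 12k
= 6(-k²n + 2k³n + 2k)    [factor out 6]
= 6k(-kn + 2k²n + 2)    [factor out k]

6k(-kn + 2k²n + 2)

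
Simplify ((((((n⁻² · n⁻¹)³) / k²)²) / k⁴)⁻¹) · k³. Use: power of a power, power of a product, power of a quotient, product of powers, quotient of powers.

k¹¹n¹⁸

((((((n⁻² · n⁻¹)³) / k²)²) / k⁴)⁻¹) · k³
= ((((((n⁻² · n⁻¹)³) / k²)²)⁻¹) / ((k⁴)⁻¹)) · k³    [power of a quotient]
= (((((n⁻² · n⁻¹)³) / k²)⁻²) / ((k⁴)⁻¹)) · k³    [power of a power]
= (((((n⁻² · n⁻¹)³)⁻²) / ((k²)⁻²)) / ((k⁴)⁻¹)) · k³    [power of a quotient]
= ((((n⁻² · n⁻¹)⁻⁶) / ((k²)⁻²)) / ((k⁴)⁻¹)) · k³    [power of a power]
= (((((n⁻²)⁻⁶) · ((n⁻¹)⁻⁶)) / ((k²)⁻²)) / ((k⁴)⁻¹)) · k³    [power of a product]
= (((n¹² · ((n⁻¹)⁻⁶)) / ((k²)⁻²)) / ((k⁴)⁻¹)) · k³    [power of a power]
= (((n¹² · n⁶) / ((k²)⁻²)) / ((k⁴)⁻¹)) · k³    [power of a power]
= ((n¹⁸ / ((k²)⁻²)) / ((k⁴)⁻¹)) · k³    [product of powers]
= ((n¹⁸ / k⁻⁴) / ((k⁴)⁻¹)) · k³    [power of a power]
= ((n¹⁸ / k⁻⁴) / k⁻⁴) · k³    [power of a power]
= k¹¹n¹⁸    [quotient of powers; product of powers]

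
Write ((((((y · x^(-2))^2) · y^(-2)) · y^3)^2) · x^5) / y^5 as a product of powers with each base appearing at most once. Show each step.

((((((y · x^(-2))^2) · y^(-2)) · y^3)^2) · x^5) / y^5
= ((((((y · x^(-2))^2) · y^(-2))^2) · ((y^3)^2)) · x^5) / y^5    [power of a product]
= ((((((y · x^(-2))^2)^2) · ((y^(-2))^2)) · ((y^3)^2)) · x^5) / y^5    [power of a product]
= (((((y · x^(-2))^4) · ((y^(-2))^2)) · ((y^3)^2)) · x^5) / y^5    [power of a power]
= (((((y^4) · ((x^(-2))^4)) · ((y^(-2))^2)) · ((y^3)^2)) · x^5) / y^5    [power of a product]
= ((((y^4 · x^(-8)) · ((y^(-2))^2)) · ((y^3)^2)) · x^5) / y^5    [power of a power]
= ((((y^4 · x^(-8)) · y^(-4)) · ((y^3)^2)) · x^5) / y^5    [power of a power]
= ((((y^4 · x^(-8)) · y^(-4)) · y^6) · x^5) / y^5    [power of a power]
= x^(-3)y    [quotient of powers; product of powers]

x^(-3)y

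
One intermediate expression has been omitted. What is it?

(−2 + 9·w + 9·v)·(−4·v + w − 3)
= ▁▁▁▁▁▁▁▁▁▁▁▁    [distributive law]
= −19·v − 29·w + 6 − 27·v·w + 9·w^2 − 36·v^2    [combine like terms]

Applying distributive law to the line above:

8·v − 2·w + 6 − 36·v·w + 9·w^2 − 27·w − 36·v^2 + 9·v·w − 27·v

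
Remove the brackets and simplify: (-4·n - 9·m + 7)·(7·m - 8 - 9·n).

53·m·n - 31·n + 36·n² - 63·m² + 121·m - 56

(-4·n - 9·m + 7)·(7·m - 8 - 9·n)
= -28·m·n + 32·n + 36·n² - 63·m² + 72·m + 81·m·n + 49·m - 56 - 63·n    [distributive law]
= 53·m·n - 31·n + 36·n² - 63·m² + 121·m - 56    [combine like terms]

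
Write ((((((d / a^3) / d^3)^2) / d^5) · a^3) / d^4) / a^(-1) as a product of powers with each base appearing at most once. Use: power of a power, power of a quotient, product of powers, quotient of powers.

a^(-2)d^(-13)

((((((d / a^3) / d^3)^2) / d^5) · a^3) / d^4) / a^(-1)
= ((((((d / a^3)^2) / ((d^3)^2)) / d^5) · a^3) / d^4) / a^(-1)    [power of a quotient]
= ((((((d^2) / ((a^3)^2)) / ((d^3)^2)) / d^5) · a^3) / d^4) / a^(-1)    [power of a quotient]
= (((((d^2 / a^6) / ((d^3)^2)) / d^5) · a^3) / d^4) / a^(-1)    [power of a power]
= (((((d^2 / a^6) / d^6) / d^5) · a^3) / d^4) / a^(-1)    [power of a power]
= a^(-2)d^(-13)    [quotient of powers; product of powers]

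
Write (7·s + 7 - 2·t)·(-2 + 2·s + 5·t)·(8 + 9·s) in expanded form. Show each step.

112·s^2 + 126·s^3 + 599·s·t + 279·s^2·t - 112 - 126·s + 312·t - 80·t^2 - 90·s·t^2

(7·s + 7 - 2·t)·(-2 + 2·s + 5·t)·(8 + 9·s)
= (-14·s + 14·s^2 + 35·s·t - 14 + 14·s + 35·t + 4·t - 4·s·t - 10·t^2)·(8 + 9·s)    [distributive law]
= (14·s^2 + 31·s·t - 14 + 39·t - 10·t^2)·(8 + 9·s)    [combine like terms]
= 112·s^2 + 126·s^3 + 248·s·t + 279·s^2·t - 112 - 126·s + 312·t + 351·s·t - 80·t^2 - 90·s·t^2    [distributive law]
= 112·s^2 + 126·s^3 + 599·s·t + 279·s^2·t - 112 - 126·s + 312·t - 80·t^2 - 90·s·t^2    [combine like terms]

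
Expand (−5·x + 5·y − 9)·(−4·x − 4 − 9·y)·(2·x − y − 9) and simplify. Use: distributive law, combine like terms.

40·x³ + 30·x²·y − 68·x² − 159·x·y − 432·x − 115·x·y² + 344·y² − 585·y + 45·y³ − 324

(−5·x + 5·y − 9)·(−4·x − 4 − 9·y)·(2·x − y − 9)
= (20·x² + 20·x + 45·x·y − 20·x·y − 20·y − 45·y² + 36·x + 36 + 81·y)·(2·x − y − 9)    [distributive law]
= (20·x² + 56·x + 25·x·y + 61·y − 45·y² + 36)·(2·x − y − 9)    [combine like terms]
= 40·x³ − 20·x²·y − 180·x² + 112·x² − 56·x·y − 504·x + 50·x²·y − 25·x·y² − 225·x·y + 122·x·y − 61·y² − 549·y − 90·x·y² + 45·y³ + 405·y² + 72·x − 36·y − 324    [distributive law]
= 40·x³ + 30·x²·y − 68·x² − 159·x·y − 432·x − 115·x·y² + 344·y² − 585·y + 45·y³ − 324    [combine like terms]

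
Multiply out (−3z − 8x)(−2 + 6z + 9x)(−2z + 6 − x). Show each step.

−120z^2 + 36z − 488xz + 36z^3 + 168xz^2 + 219x^2z + 96x − 448x^2 + 72x^3

(−3z − 8x)(−2 + 6z + 9x)(−2z + 6 − x)
= (6z − 18z^2 − 27xz + 16x − 48xz − 72x^2)(−2z + 6 − x)    [distributive law]
= (6z − 18z^2 − 75xz + 16x − 72x^2)(−2z + 6 − x)    [combine like terms]
= −12z^2 + 36z − 6xz + 36z^3 − 108z^2 + 18xz^2 + 150xz^2 − 450xz + 75x^2z − 32xz + 96x − 16x^2 + 144x^2z − 432x^2 + 72x^3    [distributive law]
= −120z^2 + 36z − 488xz + 36z^3 + 168xz^2 + 219x^2z + 96x − 448x^2 + 72x^3    [combine like terms]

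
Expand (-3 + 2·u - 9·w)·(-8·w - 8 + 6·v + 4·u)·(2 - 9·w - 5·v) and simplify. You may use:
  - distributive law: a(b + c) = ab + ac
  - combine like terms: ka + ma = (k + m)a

(-3 + 2·u - 9·w)·(-8·w - 8 + 6·v + 4·u)·(2 - 9·w - 5·v)
= (24·w + 24 - 18·v - 12·u - 16·u·w - 16·u + 12·u·v + 8·u² + 72·w² + 72·w - 54·v·w - 36·u·w)·(2 - 9·w - 5·v)    [distributive law]
= (96·w + 24 - 18·v - 28·u - 52·u·w + 12·u·v + 8·u² + 72·w² - 54·v·w)·(2 - 9·w - 5·v)    [combine like terms]
= 192·w - 864·w² - 480·v·w + 48 - 216·w - 120·v - 36·v + 162·v·w + 90·v² - 56·u + 252·u·w + 140·u·v - 104·u·w + 468·u·w² + 260·u·v·w + 24·u·v - 108·u·v·w - 60·u·v² + 16·u² - 72·u²·w - 40·u²·v + 144·w² - 648·w³ - 360·v·w² - 108·v·w + 486·v·w² + 270·v²·w    [distributive law]
= -24·w - 720·w² - 426·v·w + 48 - 156·v + 90·v² - 56·u + 148·u·w + 164·u·v + 468·u·w² + 152·u·v·w - 60·u·v² + 16·u² - 72·u²·w - 40·u²·v - 648·w³ + 126·v·w² + 270·v²·w    [combine like terms]

-24·w - 720·w² - 426·v·w + 48 - 156·v + 90·v² - 56·u + 148·u·w + 164·u·v + 468·u·w² + 152·u·v·w - 60·u·v² + 16·u² - 72·u²·w - 40·u²·v - 648·w³ + 126·v·w² + 270·v²·w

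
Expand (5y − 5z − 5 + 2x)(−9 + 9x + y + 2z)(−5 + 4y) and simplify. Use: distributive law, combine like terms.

(5y − 5z − 5 + 2x)(−9 + 9x + y + 2z)(−5 + 4y)
= (−45y + 45xy + 5y^2 + 10yz + 45z − 45xz − 5yz − 10z^2 + 45 − 45x − 5y − 10z − 18x + 18x^2 + 2xy + 4xz)(−5 + 4y)    [distributive law]
= (−50y + 47xy + 5y^2 + 5yz + 35z − 41xz − 10z^2 + 45 − 63x + 18x^2)(−5 + 4y)    [combine like terms]
= 250y − 200y^2 − 235xy + 188xy^2 − 25y^2 + 20y^3 − 25yz + 20y^2z − 175z + 140yz + 205xz − 164xyz + 50z^2 − 40yz^2 − 225 + 180y + 315x − 252xy − 90x^2 + 72x^2y    [distributive law]
= 430y − 225y^2 − 487xy + 188xy^2 + 20y^3 + 115yz + 20y^2z − 175z + 205xz − 164xyz + 50z^2 − 40yz^2 − 225 + 315x − 90x^2 + 72x^2y    [combine like terms]

430y − 225y^2 − 487xy + 188xy^2 + 20y^3 + 115yz + 20y^2z − 175z + 205xz − 164xyz + 50z^2 − 40yz^2 − 225 + 315x − 90x^2 + 72x^2y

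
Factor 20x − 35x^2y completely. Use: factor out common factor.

5x(4 − 7xy)

20x − 35x^2y
= 5(4x − 7x^2y)    [factor out 5]
= 5x(4 − 7xy)    [factor out x]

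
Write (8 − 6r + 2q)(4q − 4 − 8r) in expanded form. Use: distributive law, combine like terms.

(8 − 6r + 2q)(4q − 4 − 8r)
= 32q − 32 − 64r − 24qr + 24r + 48r^2 + 8q^2 − 8q − 16qr    [distributive law]
= 24q − 32 − 40r − 40qr + 48r^2 + 8q^2    [combine like terms]

24q − 32 − 40r − 40qr + 48r^2 + 8q^2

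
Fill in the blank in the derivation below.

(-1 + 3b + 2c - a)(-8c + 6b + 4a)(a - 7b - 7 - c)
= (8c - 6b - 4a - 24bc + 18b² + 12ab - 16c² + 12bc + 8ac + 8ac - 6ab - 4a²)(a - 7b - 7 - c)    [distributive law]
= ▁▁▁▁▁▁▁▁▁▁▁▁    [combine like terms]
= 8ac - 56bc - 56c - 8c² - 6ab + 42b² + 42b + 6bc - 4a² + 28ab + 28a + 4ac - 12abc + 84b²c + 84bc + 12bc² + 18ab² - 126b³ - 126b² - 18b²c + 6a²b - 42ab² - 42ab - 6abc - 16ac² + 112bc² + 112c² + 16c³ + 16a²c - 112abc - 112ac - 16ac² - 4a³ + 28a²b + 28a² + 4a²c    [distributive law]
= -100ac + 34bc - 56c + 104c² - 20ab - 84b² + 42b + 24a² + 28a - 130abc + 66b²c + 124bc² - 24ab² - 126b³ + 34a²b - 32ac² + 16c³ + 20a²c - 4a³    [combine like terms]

After combine like terms, the bracketed line is:

(8c - 6b - 4a - 12bc + 18b² + 6ab - 16c² + 16ac - 4a²)(a - 7b - 7 - c)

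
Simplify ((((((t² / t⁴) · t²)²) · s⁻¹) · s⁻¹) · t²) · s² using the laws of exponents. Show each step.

t²

((((((t² / t⁴) · t²)²) · s⁻¹) · s⁻¹) · t²) · s²
= ((((((t² / t⁴)²) · ((t²)²)) · s⁻¹) · s⁻¹) · t²) · s²    [power of a product]
= (((((((t²)²) / ((t⁴)²)) · ((t²)²)) · s⁻¹) · s⁻¹) · t²) · s²    [power of a quotient]
= (((((t⁴ / ((t⁴)²)) · ((t²)²)) · s⁻¹) · s⁻¹) · t²) · s²    [power of a power]
= (((((t⁴ / t⁸) · ((t²)²)) · s⁻¹) · s⁻¹) · t²) · s²    [power of a power]
= ((((t⁻⁴ · ((t²)²)) · s⁻¹) · s⁻¹) · t²) · s²    [quotient of powers]
= ((((t⁻⁴ · t⁴) · s⁻¹) · s⁻¹) · t²) · s²    [power of a power]
= (((t⁰ · s⁻¹) · s⁻¹) · t²) · s²    [product of powers]
= t²    [product of powers]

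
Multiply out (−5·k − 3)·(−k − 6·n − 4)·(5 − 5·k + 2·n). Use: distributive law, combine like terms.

(−5·k − 3)·(−k − 6·n − 4)·(5 − 5·k + 2·n)
= (5·k² + 30·k·n + 20·k + 3·k + 18·n + 12)·(5 − 5·k + 2·n)    [distributive law]
= (5·k² + 30·k·n + 23·k + 18·n + 12)·(5 − 5·k + 2·n)    [combine like terms]
= 25·k² − 25·k³ + 10·k²·n + 150·k·n − 150·k²·n + 60·k·n² + 115·k − 115·k² + 46·k·n + 90·n − 90·k·n + 36·n² + 60 − 60·k + 24·n    [distributive law]
= −90·k² − 25·k³ − 140·k²·n + 106·k·n + 60·k·n² + 55·k + 114·n + 36·n² + 60    [combine like terms]

−90·k² − 25·k³ − 140·k²·n + 106·k·n + 60·k·n² + 55·k + 114·n + 36·n² + 60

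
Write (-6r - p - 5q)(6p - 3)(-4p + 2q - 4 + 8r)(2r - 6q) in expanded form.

(-6r - p - 5q)(6p - 3)(-4p + 2q - 4 + 8r)(2r - 6q)
= (-36pr + 18r - 6p^2 + 3p - 30pq + 15q)(-4p + 2q - 4 + 8r)(2r - 6q)    [distributive law]
= (144p^2r - 72pqr + 144pr - 288pr^2 - 72pr + 36qr - 72r + 144r^2 + 24p^3 - 12p^2q + 24p^2 - 48p^2r - 12p^2 + 6pq - 12p + 24pr + 120p^2q - 60pq^2 + 120pq - 240pqr - 60pq + 30q^2 - 60q + 120qr)(2r - 6q)    [distributive law]
= (96p^2r - 312pqr + 96pr - 288pr^2 + 156qr - 72r + 144r^2 + 24p^3 + 108p^2q + 12p^2 + 66pq - 12p - 60pq^2 + 30q^2 - 60q)(2r - 6q)    [combine like terms]
= 192p^2r^2 - 576p^2qr - 624pqr^2 + 1872pq^2r + 192pr^2 - 576pqr - 576pr^3 + 1728pqr^2 + 312qr^2 - 936q^2r - 144r^2 + 432qr + 288r^3 - 864qr^2 + 48p^3r - 144p^3q + 216p^2qr - 648p^2q^2 + 24p^2r - 72p^2q + 132pqr - 396pq^2 - 24pr + 72pq - 120pq^2r + 360pq^3 + 60q^2r - 180q^3 - 120qr + 360q^2    [distributive law]
= 192p^2r^2 - 360p^2qr + 1104pqr^2 + 1752pq^2r + 192pr^2 - 444pqr - 576pr^3 - 552qr^2 - 876q^2r - 144r^2 + 312qr + 288r^3 + 48p^3r - 144p^3q - 648p^2q^2 + 24p^2r - 72p^2q - 396pq^2 - 24pr + 72pq + 360pq^3 - 180q^3 + 360q^2    [combine like terms]

192p^2r^2 - 360p^2qr + 1104pqr^2 + 1752pq^2r + 192pr^2 - 444pqr - 576pr^3 - 552qr^2 - 876q^2r - 144r^2 + 312qr + 288r^3 + 48p^3r - 144p^3q - 648p^2q^2 + 24p^2r - 72p^2q - 396pq^2 - 24pr + 72pq + 360pq^3 - 180q^3 + 360q^2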